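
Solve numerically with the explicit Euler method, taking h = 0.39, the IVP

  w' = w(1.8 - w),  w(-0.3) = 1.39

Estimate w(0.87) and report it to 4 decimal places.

1.7773

Euler: w_{n+1} = w_n + h·f(x_n, w_n).
x=-0.300000, w=1.390000: f=0.569900 → w ← 1.390000 + 0.39·0.569900 = 1.612261
x=0.090000, w=1.612261: f=0.302684 → w ← 1.612261 + 0.39·0.302684 = 1.730308
x=0.480000, w=1.730308: f=0.120589 → w ← 1.730308 + 0.39·0.120589 = 1.777338
w(0.87) ≈ 1.7773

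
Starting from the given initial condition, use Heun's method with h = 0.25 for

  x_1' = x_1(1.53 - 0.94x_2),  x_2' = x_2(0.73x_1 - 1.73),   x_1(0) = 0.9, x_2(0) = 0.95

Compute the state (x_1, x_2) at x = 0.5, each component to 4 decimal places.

Heun on (x_1,x_2): k1 = f(x_n, state_n); k2 = f(x_n + h, state_n + h·k1); state_{n+1} = state_n + (h/2)·(k1 + k2).
0.000000: (0.900000, 0.950000)
  k1 = (0.573300, -1.019350)
  predictor → (1.043325, 0.695162)
  k2 = (0.914524, -0.673176)
  → (1.085978, 0.738434)
0.250000: (1.085978, 0.738434)
  k1 = (0.907738, -0.692087)
  predictor → (1.312913, 0.565412)
  k2 = (1.310959, -0.436257)
  → (1.363315, 0.597391)
(x_1(0.5), x_2(0.5)) ≈ (1.3633, 0.5974)

1.3633, 0.5974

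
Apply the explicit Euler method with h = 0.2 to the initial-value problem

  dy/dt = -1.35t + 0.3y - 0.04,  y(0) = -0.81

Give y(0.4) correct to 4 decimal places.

Euler: y_{n+1} = y_n + h·f(t_n, y_n).
t=0.000000, y=-0.810000: f=-0.283000 → y ← -0.810000 + 0.2·(-0.283000) = -0.866600
t=0.200000, y=-0.866600: f=-0.569980 → y ← -0.866600 + 0.2·(-0.569980) = -0.980596
y(0.4) ≈ -0.9806

-0.9806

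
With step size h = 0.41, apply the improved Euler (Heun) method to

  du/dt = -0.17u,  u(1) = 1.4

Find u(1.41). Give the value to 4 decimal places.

Heun: k1 = f(t_n, u_n); k2 = f(t_n + h, u_n + h·k1); u_{n+1} = u_n + (h/2)·(k1 + k2).
t=1.000000, u=1.400000:
  k1 = f(1.000000, 1.400000) = -0.238000
  k2 = f(1.410000, 1.302420) = -0.221411
  u ← 1.400000 + (0.41/2)·(-0.238000 + (-0.221411)) = 1.305821
u(1.41) ≈ 1.3058

1.3058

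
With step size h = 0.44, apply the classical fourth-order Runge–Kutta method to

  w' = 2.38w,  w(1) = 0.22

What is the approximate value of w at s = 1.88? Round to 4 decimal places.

RK4: k1 = f(s_n, w_n); k2 = f(s_n + h/2, w_n + (h/2)·k1); k3 = f(s_n + h/2, w_n + (h/2)·k2); k4 = f(s_n + h, w_n + h·k3); w_{n+1} = w_n + (h/6)·(k1 + 2k2 + 2k3 + k4).
s=1.000000, w=0.220000:
  k1 = f(1.000000, 0.220000) = 0.523600
  k2 = f(1.220000, 0.335192) = 0.797757
  k3 = f(1.220000, 0.395507) = 0.941306
  k4 = f(1.440000, 0.634174) = 1.509335
  w ← 0.220000 + (0.44/6)·(k1 + 2k2 + 2k3 + k4) = 0.624144
s=1.440000, w=0.624144:
  k1 = f(1.440000, 0.624144) = 1.485464
  k2 = f(1.660000, 0.950946) = 2.263252
  k3 = f(1.660000, 1.122060) = 2.670503
  k4 = f(1.880000, 1.799166) = 4.282014
  w ← 0.624144 + (0.44/6)·(k1 + 2k2 + 2k3 + k4) = 1.770710
w(1.88) ≈ 1.7707

1.7707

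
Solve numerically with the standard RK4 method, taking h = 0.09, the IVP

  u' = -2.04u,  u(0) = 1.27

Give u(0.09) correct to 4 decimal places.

RK4: k1 = f(t_n, u_n); k2 = f(t_n + h/2, u_n + (h/2)·k1); k3 = f(t_n + h/2, u_n + (h/2)·k2); k4 = f(t_n + h, u_n + h·k3); u_{n+1} = u_n + (h/6)·(k1 + 2k2 + 2k3 + k4).
t=0.000000, u=1.270000:
  k1 = f(0.000000, 1.270000) = -2.590800
  k2 = f(0.045000, 1.153414) = -2.352965
  k3 = f(0.045000, 1.164117) = -2.374798
  k4 = f(0.090000, 1.056268) = -2.154787
  u ← 1.270000 + (0.09/6)·(k1 + 2k2 + 2k3 + k4) = 1.056983
u(0.09) ≈ 1.0570

1.0570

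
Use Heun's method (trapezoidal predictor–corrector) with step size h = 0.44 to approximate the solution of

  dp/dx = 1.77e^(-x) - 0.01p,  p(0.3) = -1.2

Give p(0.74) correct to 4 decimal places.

Heun: k1 = f(x_n, p_n); k2 = f(x_n + h, p_n + h·k1); p_{n+1} = p_n + (h/2)·(k1 + k2).
x=0.300000, p=-1.200000:
  k1 = f(0.300000, -1.200000) = 1.323248
  k2 = f(0.740000, -0.617771) = 0.850669
  p ← -1.200000 + (0.44/2)·(1.323248 + 0.850669) = -0.721738
p(0.74) ≈ -0.7217

-0.7217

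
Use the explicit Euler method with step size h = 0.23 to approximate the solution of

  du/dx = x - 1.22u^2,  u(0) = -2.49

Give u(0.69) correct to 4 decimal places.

Euler: u_{n+1} = u_n + h·f(x_n, u_n).
x=0.000000, u=-2.490000: f=-7.564122 → u ← -2.490000 + 0.23·(-7.564122) = -4.229748
x=0.230000, u=-4.229748: f=-21.596738 → u ← -4.229748 + 0.23·(-21.596738) = -9.196998
x=0.460000, u=-9.196998: f=-102.733416 → u ← -9.196998 + 0.23·(-102.733416) = -32.825684
u(0.69) ≈ -32.8257

-32.8257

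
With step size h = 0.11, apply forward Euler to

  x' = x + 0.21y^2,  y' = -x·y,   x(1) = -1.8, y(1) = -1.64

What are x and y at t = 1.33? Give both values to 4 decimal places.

Euler on (x,y): x_{n+1} = x_n + h·x', y_{n+1} = y_n + h·y'.
1.000000: (-1.800000, -1.640000); f=(-1.235184, -2.952000) → (-1.935870, -1.964720)
1.110000: (-1.935870, -1.964720); f=(-1.125244, -3.803443) → (-2.059647, -2.383099)
1.220000: (-2.059647, -2.383099); f=(-0.867024, -4.908342) → (-2.155020, -2.923016)
(x(1.33), y(1.33)) ≈ (-2.1550, -2.9230)

-2.1550, -2.9230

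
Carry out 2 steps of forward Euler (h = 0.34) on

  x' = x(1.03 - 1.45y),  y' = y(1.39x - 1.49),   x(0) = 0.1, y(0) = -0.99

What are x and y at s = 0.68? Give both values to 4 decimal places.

Euler on (x,y): x_{n+1} = x_n + h·x', y_{n+1} = y_n + h·y'.
0.000000: (0.100000, -0.990000); f=(0.246550, 1.337490) → (0.183827, -0.535253)
0.340000: (0.183827, -0.535253); f=(0.332013, 0.660760) → (0.296711, -0.310595)
(x(0.68), y(0.68)) ≈ (0.2967, -0.3106)

0.2967, -0.3106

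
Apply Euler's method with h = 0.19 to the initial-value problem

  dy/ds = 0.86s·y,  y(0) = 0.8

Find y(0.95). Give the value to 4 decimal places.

Euler: y_{n+1} = y_n + h·f(s_n, y_n).
s=0.000000, y=0.800000: f=0.000000 → y ← 0.800000 + 0.19·0.000000 = 0.800000
s=0.190000, y=0.800000: f=0.130720 → y ← 0.800000 + 0.19·0.130720 = 0.824837
s=0.380000, y=0.824837: f=0.269557 → y ← 0.824837 + 0.19·0.269557 = 0.876053
s=0.570000, y=0.876053: f=0.429441 → y ← 0.876053 + 0.19·0.429441 = 0.957646
s=0.760000, y=0.957646: f=0.625918 → y ← 0.957646 + 0.19·0.625918 = 1.076571
y(0.95) ≈ 1.0766

1.0766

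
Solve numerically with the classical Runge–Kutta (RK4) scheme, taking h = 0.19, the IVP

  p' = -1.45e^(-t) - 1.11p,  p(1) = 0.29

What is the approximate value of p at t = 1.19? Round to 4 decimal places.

RK4: k1 = f(t_n, p_n); k2 = f(t_n + h/2, p_n + (h/2)·k1); k3 = f(t_n + h/2, p_n + (h/2)·k2); k4 = f(t_n + h, p_n + h·k3); p_{n+1} = p_n + (h/6)·(k1 + 2k2 + 2k3 + k4).
t=1.000000, p=0.290000:
  k1 = f(1.000000, 0.290000) = -0.855325
  k2 = f(1.095000, 0.208744) = -0.716788
  k3 = f(1.095000, 0.221905) = -0.731397
  k4 = f(1.190000, 0.151035) = -0.608769
  p ← 0.290000 + (0.19/6)·(k1 + 2k2 + 2k3 + k4) = 0.151919
p(1.19) ≈ 0.1519

0.1519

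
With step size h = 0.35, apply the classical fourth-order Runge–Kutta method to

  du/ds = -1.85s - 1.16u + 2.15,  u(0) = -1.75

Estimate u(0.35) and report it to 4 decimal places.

-0.6474

RK4: k1 = f(s_n, u_n); k2 = f(s_n + h/2, u_n + (h/2)·k1); k3 = f(s_n + h/2, u_n + (h/2)·k2); k4 = f(s_n + h, u_n + h·k3); u_{n+1} = u_n + (h/6)·(k1 + 2k2 + 2k3 + k4).
s=0.000000, u=-1.750000:
  k1 = f(0.000000, -1.750000) = 4.180000
  k2 = f(0.175000, -1.018500) = 3.007710
  k3 = f(0.175000, -1.223651) = 3.245685
  k4 = f(0.350000, -0.614010) = 2.214752
  u ← -1.750000 + (0.35/6)·(k1 + 2k2 + 2k3 + k4) = -0.647410
u(0.35) ≈ -0.6474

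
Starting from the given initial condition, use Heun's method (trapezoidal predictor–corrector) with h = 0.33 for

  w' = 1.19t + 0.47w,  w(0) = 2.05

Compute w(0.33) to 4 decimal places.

2.4574

Heun: k1 = f(t_n, w_n); k2 = f(t_n + h, w_n + h·k1); w_{n+1} = w_n + (h/2)·(k1 + k2).
t=0.000000, w=2.050000:
  k1 = f(0.000000, 2.050000) = 0.963500
  k2 = f(0.330000, 2.367955) = 1.505639
  w ← 2.050000 + (0.33/2)·(0.963500 + 1.505639) = 2.457408
w(0.33) ≈ 2.4574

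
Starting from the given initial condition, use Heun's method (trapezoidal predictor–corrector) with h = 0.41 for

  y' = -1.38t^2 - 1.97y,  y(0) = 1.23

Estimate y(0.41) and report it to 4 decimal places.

Heun: k1 = f(t_n, y_n); k2 = f(t_n + h, y_n + h·k1); y_{n+1} = y_n + (h/2)·(k1 + k2).
t=0.000000, y=1.230000:
  k1 = f(0.000000, 1.230000) = -2.423100
  k2 = f(0.410000, 0.236529) = -0.697940
  y ← 1.230000 + (0.41/2)·(-2.423100 + (-0.697940)) = 0.590187
y(0.41) ≈ 0.5902

0.5902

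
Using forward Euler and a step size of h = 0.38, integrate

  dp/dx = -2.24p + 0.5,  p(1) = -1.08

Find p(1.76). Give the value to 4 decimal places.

0.1944

Euler: p_{n+1} = p_n + h·f(x_n, p_n).
x=1.000000, p=-1.080000: f=2.919200 → p ← -1.080000 + 0.38·2.919200 = 0.029296
x=1.380000, p=0.029296: f=0.434377 → p ← 0.029296 + 0.38·0.434377 = 0.194359
p(1.76) ≈ 0.1944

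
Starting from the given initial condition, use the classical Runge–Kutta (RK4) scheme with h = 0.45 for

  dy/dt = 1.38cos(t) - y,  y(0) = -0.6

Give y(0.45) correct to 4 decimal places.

0.0986

RK4: k1 = f(t_n, y_n); k2 = f(t_n + h/2, y_n + (h/2)·k1); k3 = f(t_n + h/2, y_n + (h/2)·k2); k4 = f(t_n + h, y_n + h·k3); y_{n+1} = y_n + (h/6)·(k1 + 2k2 + 2k3 + k4).
t=0.000000, y=-0.600000:
  k1 = f(0.000000, -0.600000) = 1.980000
  k2 = f(0.225000, -0.154500) = 1.499716
  k3 = f(0.225000, -0.262564) = 1.607780
  k4 = f(0.450000, 0.123501) = 1.119116
  y ← -0.600000 + (0.45/6)·(k1 + 2k2 + 2k3 + k4) = 0.098558
y(0.45) ≈ 0.0986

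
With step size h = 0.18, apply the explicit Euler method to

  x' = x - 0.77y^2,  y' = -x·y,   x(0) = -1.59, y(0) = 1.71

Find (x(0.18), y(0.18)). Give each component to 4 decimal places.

-2.2815, 2.1994

Euler on (x,y): x_{n+1} = x_n + h·x', y_{n+1} = y_n + h·y'.
0.000000: (-1.590000, 1.710000); f=(-3.841557, 2.718900) → (-2.281480, 2.199402)
(x(0.18), y(0.18)) ≈ (-2.2815, 2.1994)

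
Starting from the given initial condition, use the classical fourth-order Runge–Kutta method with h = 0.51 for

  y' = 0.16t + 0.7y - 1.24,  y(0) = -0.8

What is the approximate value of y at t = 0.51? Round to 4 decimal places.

-1.8796

RK4: k1 = f(t_n, y_n); k2 = f(t_n + h/2, y_n + (h/2)·k1); k3 = f(t_n + h/2, y_n + (h/2)·k2); k4 = f(t_n + h, y_n + h·k3); y_{n+1} = y_n + (h/6)·(k1 + 2k2 + 2k3 + k4).
t=0.000000, y=-0.800000:
  k1 = f(0.000000, -0.800000) = -1.800000
  k2 = f(0.255000, -1.259000) = -2.080500
  k3 = f(0.255000, -1.330528) = -2.130569
  k4 = f(0.510000, -1.886590) = -2.479013
  y ← -0.800000 + (0.51/6)·(k1 + 2k2 + 2k3 + k4) = -1.879598
y(0.51) ≈ -1.8796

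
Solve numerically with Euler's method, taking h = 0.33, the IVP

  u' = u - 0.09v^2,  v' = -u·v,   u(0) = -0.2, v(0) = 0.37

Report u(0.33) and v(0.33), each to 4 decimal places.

-0.2701, 0.3944

Euler on (u,v): u_{n+1} = u_n + h·u', v_{n+1} = v_n + h·v'.
0.000000: (-0.200000, 0.370000); f=(-0.212321, 0.074000) → (-0.270066, 0.394420)
(u(0.33), v(0.33)) ≈ (-0.2701, 0.3944)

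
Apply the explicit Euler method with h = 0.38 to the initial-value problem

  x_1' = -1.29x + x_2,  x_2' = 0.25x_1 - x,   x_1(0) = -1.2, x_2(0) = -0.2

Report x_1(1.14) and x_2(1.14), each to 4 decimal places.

Euler on (x_1,x_2): x_1_{n+1} = x_1_n + h·x_1', x_2_{n+1} = x_2_n + h·x_2'.
0.000000: (-1.200000, -0.200000); f=(-0.200000, -0.300000) → (-1.276000, -0.314000)
0.380000: (-1.276000, -0.314000); f=(-0.804200, -0.699000) → (-1.581596, -0.579620)
0.760000: (-1.581596, -0.579620); f=(-1.560020, -1.155399) → (-2.174404, -1.018672)
(x_1(1.14), x_2(1.14)) ≈ (-2.1744, -1.0187)

-2.1744, -1.0187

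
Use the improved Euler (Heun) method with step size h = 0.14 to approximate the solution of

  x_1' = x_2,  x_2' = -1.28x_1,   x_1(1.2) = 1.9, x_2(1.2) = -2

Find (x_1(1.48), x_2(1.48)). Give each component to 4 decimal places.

Heun on (x_1,x_2): k1 = f(s_n, state_n); k2 = f(s_n + h, state_n + h·k1); state_{n+1} = state_n + (h/2)·(k1 + k2).
1.200000: (1.900000, -2.000000)
  k1 = (-2.000000, -2.432000)
  predictor → (1.620000, -2.340480)
  k2 = (-2.340480, -2.073600)
  → (1.596166, -2.315392)
1.340000: (1.596166, -2.315392)
  k1 = (-2.315392, -2.043093)
  predictor → (1.272012, -2.601425)
  k2 = (-2.601425, -1.628175)
  → (1.251989, -2.572381)
(x_1(1.48), x_2(1.48)) ≈ (1.2520, -2.5724)

1.2520, -2.5724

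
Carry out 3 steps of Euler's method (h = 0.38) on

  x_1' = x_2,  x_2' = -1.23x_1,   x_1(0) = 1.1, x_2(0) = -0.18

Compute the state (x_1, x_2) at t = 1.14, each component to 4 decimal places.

Euler on (x_1,x_2): x_1_{n+1} = x_1_n + h·x_1', x_2_{n+1} = x_2_n + h·x_2'.
0.000000: (1.100000, -0.180000); f=(-0.180000, -1.353000) → (1.031600, -0.694140)
0.380000: (1.031600, -0.694140); f=(-0.694140, -1.268868) → (0.767827, -1.176310)
0.760000: (0.767827, -1.176310); f=(-1.176310, -0.944427) → (0.320829, -1.535192)
(x_1(1.14), x_2(1.14)) ≈ (0.3208, -1.5352)

0.3208, -1.5352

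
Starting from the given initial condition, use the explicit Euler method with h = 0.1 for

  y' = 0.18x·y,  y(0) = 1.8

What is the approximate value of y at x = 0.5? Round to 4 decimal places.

1.8326

Euler: y_{n+1} = y_n + h·f(x_n, y_n).
x=0.000000, y=1.800000: f=0.000000 → y ← 1.800000 + 0.1·0.000000 = 1.800000
x=0.100000, y=1.800000: f=0.032400 → y ← 1.800000 + 0.1·0.032400 = 1.803240
x=0.200000, y=1.803240: f=0.064917 → y ← 1.803240 + 0.1·0.064917 = 1.809732
x=0.300000, y=1.809732: f=0.097726 → y ← 1.809732 + 0.1·0.097726 = 1.819504
x=0.400000, y=1.819504: f=0.131004 → y ← 1.819504 + 0.1·0.131004 = 1.832605
y(0.5) ≈ 1.8326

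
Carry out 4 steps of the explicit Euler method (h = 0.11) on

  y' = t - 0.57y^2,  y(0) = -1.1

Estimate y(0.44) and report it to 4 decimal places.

Euler: y_{n+1} = y_n + h·f(t_n, y_n).
t=0.000000, y=-1.100000: f=-0.689700 → y ← -1.100000 + 0.11·(-0.689700) = -1.175867
t=0.110000, y=-1.175867: f=-0.678118 → y ← -1.175867 + 0.11·(-0.678118) = -1.250460
t=0.220000, y=-1.250460: f=-0.671281 → y ← -1.250460 + 0.11·(-0.671281) = -1.324301
t=0.330000, y=-1.324301: f=-0.669650 → y ← -1.324301 + 0.11·(-0.669650) = -1.397962
y(0.44) ≈ -1.3980

-1.3980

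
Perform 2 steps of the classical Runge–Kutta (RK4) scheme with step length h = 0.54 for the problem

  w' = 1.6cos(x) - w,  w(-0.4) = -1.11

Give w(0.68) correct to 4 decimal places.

0.6024

RK4: k1 = f(x_n, w_n); k2 = f(x_n + h/2, w_n + (h/2)·k1); k3 = f(x_n + h/2, w_n + (h/2)·k2); k4 = f(x_n + h, w_n + h·k3); w_{n+1} = w_n + (h/6)·(k1 + 2k2 + 2k3 + k4).
x=-0.400000, w=-1.110000:
  k1 = f(-0.400000, -1.110000) = 2.583698
  k2 = f(-0.130000, -0.412402) = 1.998901
  k3 = f(-0.130000, -0.570297) = 2.156796
  k4 = f(0.140000, 0.054670) = 1.529676
  w ← -1.110000 + (0.54/6)·(k1 + 2k2 + 2k3 + k4) = 0.008229
x=0.140000, w=0.008229:
  k1 = f(0.140000, 0.008229) = 1.576117
  k2 = f(0.410000, 0.433780) = 1.033613
  k3 = f(0.410000, 0.287304) = 1.180089
  k4 = f(0.680000, 0.645477) = 0.598639
  w ← 0.008229 + (0.54/6)·(k1 + 2k2 + 2k3 + k4) = 0.602423
w(0.68) ≈ 0.6024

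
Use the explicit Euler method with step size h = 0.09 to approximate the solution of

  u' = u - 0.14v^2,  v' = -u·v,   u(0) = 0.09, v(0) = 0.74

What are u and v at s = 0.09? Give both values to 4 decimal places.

Euler on (u,v): u_{n+1} = u_n + h·u', v_{n+1} = v_n + h·v'.
0.000000: (0.090000, 0.740000); f=(0.013336, -0.066600) → (0.091200, 0.734006)
(u(0.09), v(0.09)) ≈ (0.0912, 0.7340)

0.0912, 0.7340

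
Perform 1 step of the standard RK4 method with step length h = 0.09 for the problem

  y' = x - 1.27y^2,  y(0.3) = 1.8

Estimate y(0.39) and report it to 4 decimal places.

RK4: k1 = f(x_n, y_n); k2 = f(x_n + h/2, y_n + (h/2)·k1); k3 = f(x_n + h/2, y_n + (h/2)·k2); k4 = f(x_n + h, y_n + h·k3); y_{n+1} = y_n + (h/6)·(k1 + 2k2 + 2k3 + k4).
x=0.300000, y=1.800000:
  k1 = f(0.300000, 1.800000) = -3.814800
  k2 = f(0.345000, 1.628334) = -3.022369
  k3 = f(0.345000, 1.663993) = -3.171470
  k4 = f(0.390000, 1.514568) = -2.523272
  y ← 1.800000 + (0.09/6)·(k1 + 2k2 + 2k3 + k4) = 1.519114
y(0.39) ≈ 1.5191

1.5191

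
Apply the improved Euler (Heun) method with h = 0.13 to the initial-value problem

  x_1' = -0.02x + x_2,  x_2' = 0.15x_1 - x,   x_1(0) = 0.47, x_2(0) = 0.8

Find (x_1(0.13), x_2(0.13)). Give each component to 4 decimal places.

0.5744, 0.8017

Heun on (x_1,x_2): k1 = f(x_n, state_n); k2 = f(x_n + h, state_n + h·k1); state_{n+1} = state_n + (h/2)·(k1 + k2).
0.000000: (0.470000, 0.800000)
  k1 = (0.800000, 0.070500)
  predictor → (0.574000, 0.809165)
  k2 = (0.806565, -0.043900)
  → (0.574427, 0.801729)
(x_1(0.13), x_2(0.13)) ≈ (0.5744, 0.8017)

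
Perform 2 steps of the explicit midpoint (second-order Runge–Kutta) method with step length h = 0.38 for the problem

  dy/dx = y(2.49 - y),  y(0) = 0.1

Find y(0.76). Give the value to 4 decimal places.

Midpoint: k1 = f(x_n, y_n); k2 = f(x_n + h/2, y_n + (h/2)·k1); y_{n+1} = y_n + h·k2.
x=0.000000, y=0.100000:
  k1 = f(0.000000, 0.100000) = 0.239000
  k2 = f(0.190000, 0.145410) = 0.340927
  y ← 0.100000 + 0.38·0.340927 = 0.229552
x=0.380000, y=0.229552:
  k1 = f(0.380000, 0.229552) = 0.518891
  k2 = f(0.570000, 0.328141) = 0.709395
  y ← 0.229552 + 0.38·0.709395 = 0.499122
y(0.76) ≈ 0.4991

0.4991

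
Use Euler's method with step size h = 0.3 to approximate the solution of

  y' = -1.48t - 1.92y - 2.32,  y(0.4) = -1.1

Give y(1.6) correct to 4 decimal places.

-2.0397

Euler: y_{n+1} = y_n + h·f(t_n, y_n).
t=0.400000, y=-1.100000: f=-0.800000 → y ← -1.100000 + 0.3·(-0.800000) = -1.340000
t=0.700000, y=-1.340000: f=-0.783200 → y ← -1.340000 + 0.3·(-0.783200) = -1.574960
t=1.000000, y=-1.574960: f=-0.776077 → y ← -1.574960 + 0.3·(-0.776077) = -1.807783
t=1.300000, y=-1.807783: f=-0.773057 → y ← -1.807783 + 0.3·(-0.773057) = -2.039700
y(1.6) ≈ -2.0397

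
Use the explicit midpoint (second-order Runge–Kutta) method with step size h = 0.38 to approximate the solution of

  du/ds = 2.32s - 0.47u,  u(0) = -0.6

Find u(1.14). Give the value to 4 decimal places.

0.9386

Midpoint: k1 = f(s_n, u_n); k2 = f(s_n + h/2, u_n + (h/2)·k1); u_{n+1} = u_n + h·k2.
s=0.000000, u=-0.600000:
  k1 = f(0.000000, -0.600000) = 0.282000
  k2 = f(0.190000, -0.546420) = 0.697617
  u ← -0.600000 + 0.38·0.697617 = -0.334905
s=0.380000, u=-0.334905:
  k1 = f(0.380000, -0.334905) = 1.039006
  k2 = f(0.570000, -0.137494) = 1.387022
  u ← -0.334905 + 0.38·1.387022 = 0.192163
s=0.760000, u=0.192163:
  k1 = f(0.760000, 0.192163) = 1.672883
  k2 = f(0.950000, 0.510011) = 1.964295
  u ← 0.192163 + 0.38·1.964295 = 0.938595
u(1.14) ≈ 0.9386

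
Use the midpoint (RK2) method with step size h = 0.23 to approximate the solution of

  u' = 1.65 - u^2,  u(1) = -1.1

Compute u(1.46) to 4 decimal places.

Midpoint: k1 = f(t_n, u_n); k2 = f(t_n + h/2, u_n + (h/2)·k1); u_{n+1} = u_n + h·k2.
t=1.000000, u=-1.100000:
  k1 = f(1.000000, -1.100000) = 0.440000
  k2 = f(1.115000, -1.049400) = 0.548760
  u ← -1.100000 + 0.23·0.548760 = -0.973785
t=1.230000, u=-0.973785:
  k1 = f(1.230000, -0.973785) = 0.701742
  k2 = f(1.345000, -0.893085) = 0.852399
  u ← -0.973785 + 0.23·0.852399 = -0.777733
u(1.46) ≈ -0.7777

-0.7777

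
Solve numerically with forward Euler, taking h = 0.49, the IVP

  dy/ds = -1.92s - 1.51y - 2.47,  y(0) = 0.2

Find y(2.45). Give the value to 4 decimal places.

-3.9077

Euler: y_{n+1} = y_n + h·f(s_n, y_n).
s=0.000000, y=0.200000: f=-2.772000 → y ← 0.200000 + 0.49·(-2.772000) = -1.158280
s=0.490000, y=-1.158280: f=-1.661797 → y ← -1.158280 + 0.49·(-1.661797) = -1.972561
s=0.980000, y=-1.972561: f=-1.373033 → y ← -1.972561 + 0.49·(-1.373033) = -2.645347
s=1.470000, y=-2.645347: f=-1.297926 → y ← -2.645347 + 0.49·(-1.297926) = -3.281331
s=1.960000, y=-3.281331: f=-1.278391 → y ← -3.281331 + 0.49·(-1.278391) = -3.907742
y(2.45) ≈ -3.9077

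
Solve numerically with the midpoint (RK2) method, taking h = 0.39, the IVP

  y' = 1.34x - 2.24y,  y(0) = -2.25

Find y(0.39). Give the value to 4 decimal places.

Midpoint: k1 = f(x_n, y_n); k2 = f(x_n + h/2, y_n + (h/2)·k1); y_{n+1} = y_n + h·k2.
x=0.000000, y=-2.250000:
  k1 = f(0.000000, -2.250000) = 5.040000
  k2 = f(0.195000, -1.267200) = 3.099828
  y ← -2.250000 + 0.39·3.099828 = -1.041067
y(0.39) ≈ -1.0411

-1.0411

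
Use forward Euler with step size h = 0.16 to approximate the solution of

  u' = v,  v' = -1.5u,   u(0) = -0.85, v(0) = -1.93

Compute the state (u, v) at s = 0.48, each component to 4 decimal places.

Euler on (u,v): u_{n+1} = u_n + h·u', v_{n+1} = v_n + h·v'.
0.000000: (-0.850000, -1.930000); f=(-1.930000, 1.275000) → (-1.158800, -1.726000)
0.160000: (-1.158800, -1.726000); f=(-1.726000, 1.738200) → (-1.434960, -1.447888)
0.320000: (-1.434960, -1.447888); f=(-1.447888, 2.152440) → (-1.666622, -1.103498)
(u(0.48), v(0.48)) ≈ (-1.6666, -1.1035)

-1.6666, -1.1035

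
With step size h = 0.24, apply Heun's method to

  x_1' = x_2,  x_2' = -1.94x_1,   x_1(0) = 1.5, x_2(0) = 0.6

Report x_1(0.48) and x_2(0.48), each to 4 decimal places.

1.4414, -0.8510

Heun on (x_1,x_2): k1 = f(s_n, state_n); k2 = f(s_n + h, state_n + h·k1); state_{n+1} = state_n + (h/2)·(k1 + k2).
0.000000: (1.500000, 0.600000)
  k1 = (0.600000, -2.910000)
  predictor → (1.644000, -0.098400)
  k2 = (-0.098400, -3.189360)
  → (1.560192, -0.131923)
0.240000: (1.560192, -0.131923)
  k1 = (-0.131923, -3.026772)
  predictor → (1.528530, -0.858349)
  k2 = (-0.858349, -2.965349)
  → (1.441359, -0.850978)
(x_1(0.48), x_2(0.48)) ≈ (1.4414, -0.8510)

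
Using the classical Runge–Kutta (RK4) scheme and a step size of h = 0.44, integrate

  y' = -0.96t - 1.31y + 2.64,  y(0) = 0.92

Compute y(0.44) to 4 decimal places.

1.3216

RK4: k1 = f(t_n, y_n); k2 = f(t_n + h/2, y_n + (h/2)·k1); k3 = f(t_n + h/2, y_n + (h/2)·k2); k4 = f(t_n + h, y_n + h·k3); y_{n+1} = y_n + (h/6)·(k1 + 2k2 + 2k3 + k4).
t=0.000000, y=0.920000:
  k1 = f(0.000000, 0.920000) = 1.434800
  k2 = f(0.220000, 1.235656) = 0.810091
  k3 = f(0.220000, 1.098220) = 0.990132
  k4 = f(0.440000, 1.355658) = 0.441688
  y ← 0.920000 + (0.44/6)·(k1 + 2k2 + 2k3 + k4) = 1.321642
y(0.44) ≈ 1.3216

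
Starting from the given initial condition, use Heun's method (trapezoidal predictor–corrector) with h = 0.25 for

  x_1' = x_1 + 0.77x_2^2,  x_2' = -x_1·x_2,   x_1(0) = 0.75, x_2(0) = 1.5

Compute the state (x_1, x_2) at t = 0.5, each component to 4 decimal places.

1.9754, 0.7666

Heun on (x_1,x_2): k1 = f(t_n, state_n); k2 = f(t_n + h, state_n + h·k1); state_{n+1} = state_n + (h/2)·(k1 + k2).
0.000000: (0.750000, 1.500000)
  k1 = (2.482500, -1.125000)
  predictor → (1.370625, 1.218750)
  k2 = (2.514346, -1.670449)
  → (1.374606, 1.150569)
0.250000: (1.374606, 1.150569)
  k1 = (2.393938, -1.581579)
  predictor → (1.973090, 0.755174)
  k2 = (2.412212, -1.490027)
  → (1.975375, 0.766618)
(x_1(0.5), x_2(0.5)) ≈ (1.9754, 0.7666)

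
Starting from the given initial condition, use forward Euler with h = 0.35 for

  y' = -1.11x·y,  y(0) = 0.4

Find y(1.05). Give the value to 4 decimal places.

Euler: y_{n+1} = y_n + h·f(x_n, y_n).
x=0.000000, y=0.400000: f=0.000000 → y ← 0.400000 + 0.35·0.000000 = 0.400000
x=0.350000, y=0.400000: f=-0.155400 → y ← 0.400000 + 0.35·(-0.155400) = 0.345610
x=0.700000, y=0.345610: f=-0.268539 → y ← 0.345610 + 0.35·(-0.268539) = 0.251621
y(1.05) ≈ 0.2516

0.2516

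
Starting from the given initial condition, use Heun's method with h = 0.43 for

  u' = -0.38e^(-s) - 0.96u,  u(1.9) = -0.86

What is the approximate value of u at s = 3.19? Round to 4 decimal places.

Heun: k1 = f(s_n, u_n); k2 = f(s_n + h, u_n + h·k1); u_{n+1} = u_n + (h/2)·(k1 + k2).
s=1.900000, u=-0.860000:
  k1 = f(1.900000, -0.860000) = 0.768764
  k2 = f(2.330000, -0.529432) = 0.471282
  u ← -0.860000 + (0.43/2)·(0.768764 + 0.471282) = -0.593390
s=2.330000, u=-0.593390:
  k1 = f(2.330000, -0.593390) = 0.532682
  k2 = f(2.760000, -0.364337) = 0.325712
  u ← -0.593390 + (0.43/2)·(0.532682 + 0.325712) = -0.408835
s=2.760000, u=-0.408835:
  k1 = f(2.760000, -0.408835) = 0.368431
  k2 = f(3.190000, -0.250410) = 0.224748
  u ← -0.408835 + (0.43/2)·(0.368431 + 0.224748) = -0.281302
u(3.19) ≈ -0.2813

-0.2813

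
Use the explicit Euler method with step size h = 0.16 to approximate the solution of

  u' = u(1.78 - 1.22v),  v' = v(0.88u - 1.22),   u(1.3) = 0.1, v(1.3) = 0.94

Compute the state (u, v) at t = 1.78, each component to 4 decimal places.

0.1451, 0.5193

Euler on (u,v): u_{n+1} = u_n + h·u', v_{n+1} = v_n + h·v'.
1.300000: (0.100000, 0.940000); f=(0.063320, -1.064080) → (0.110131, 0.769747)
1.460000: (0.110131, 0.769747); f=(0.092610, -0.864491) → (0.124949, 0.631429)
1.620000: (0.124949, 0.631429); f=(0.126155, -0.700914) → (0.145134, 0.519282)
(u(1.78), v(1.78)) ≈ (0.1451, 0.5193)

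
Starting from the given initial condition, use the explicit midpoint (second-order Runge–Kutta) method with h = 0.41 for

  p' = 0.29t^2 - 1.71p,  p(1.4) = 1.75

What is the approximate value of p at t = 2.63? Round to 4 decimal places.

1.0318

Midpoint: k1 = f(t_n, p_n); k2 = f(t_n + h/2, p_n + (h/2)·k1); p_{n+1} = p_n + h·k2.
t=1.400000, p=1.750000:
  k1 = f(1.400000, 1.750000) = -2.424100
  k2 = f(1.605000, 1.253059) = -1.395684
  p ← 1.750000 + 0.41·(-1.395684) = 1.177769
t=1.810000, p=1.177769:
  k1 = f(1.810000, 1.177769) = -1.063917
  k2 = f(2.015000, 0.959666) = -0.463564
  p ← 1.177769 + 0.41·(-0.463564) = 0.987708
t=2.220000, p=0.987708:
  k1 = f(2.220000, 0.987708) = -0.259745
  k2 = f(2.425000, 0.934460) = 0.107454
  p ← 0.987708 + 0.41·0.107454 = 1.031764
p(2.63) ≈ 1.0318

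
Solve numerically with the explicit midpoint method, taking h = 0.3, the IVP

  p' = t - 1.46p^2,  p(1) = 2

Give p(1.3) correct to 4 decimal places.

Midpoint: k1 = f(t_n, p_n); k2 = f(t_n + h/2, p_n + (h/2)·k1); p_{n+1} = p_n + h·k2.
t=1.000000, p=2.000000:
  k1 = f(1.000000, 2.000000) = -4.840000
  k2 = f(1.150000, 1.274000) = -1.219691
  p ← 2.000000 + 0.3·(-1.219691) = 1.634093
p(1.3) ≈ 1.6341

1.6341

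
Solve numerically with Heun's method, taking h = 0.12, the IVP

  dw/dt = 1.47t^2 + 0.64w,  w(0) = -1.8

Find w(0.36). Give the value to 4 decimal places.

Heun: k1 = f(t_n, w_n); k2 = f(t_n + h, w_n + h·k1); w_{n+1} = w_n + (h/2)·(k1 + k2).
t=0.000000, w=-1.800000:
  k1 = f(0.000000, -1.800000) = -1.152000
  k2 = f(0.120000, -1.938240) = -1.219306
  w ← -1.800000 + (0.12/2)·(-1.152000 + (-1.219306)) = -1.942278
t=0.120000, w=-1.942278:
  k1 = f(0.120000, -1.942278) = -1.221890
  k2 = f(0.240000, -2.088905) = -1.252227
  w ← -1.942278 + (0.12/2)·(-1.221890 + (-1.252227)) = -2.090725
t=0.240000, w=-2.090725:
  k1 = f(0.240000, -2.090725) = -1.253392
  k2 = f(0.360000, -2.241132) = -1.243813
  w ← -2.090725 + (0.12/2)·(-1.253392 + (-1.243813)) = -2.240558
w(0.36) ≈ -2.2406

-2.2406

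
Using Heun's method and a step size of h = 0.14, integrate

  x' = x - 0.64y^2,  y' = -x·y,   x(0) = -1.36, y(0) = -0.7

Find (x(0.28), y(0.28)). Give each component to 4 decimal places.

Heun on (x,y): k1 = f(t_n, state_n); k2 = f(t_n + h, state_n + h·k1); state_{n+1} = state_n + (h/2)·(k1 + k2).
0.000000: (-1.360000, -0.700000)
  k1 = (-1.673600, -0.952000)
  predictor → (-1.594304, -0.833280)
  k2 = (-2.038692, -1.328502)
  → (-1.619860, -0.859635)
0.140000: (-1.619860, -0.859635)
  k1 = (-2.092803, -1.392489)
  predictor → (-1.912853, -1.054584)
  k2 = (-2.624627, -2.017263)
  → (-1.950080, -1.098318)
(x(0.28), y(0.28)) ≈ (-1.9501, -1.0983)

-1.9501, -1.0983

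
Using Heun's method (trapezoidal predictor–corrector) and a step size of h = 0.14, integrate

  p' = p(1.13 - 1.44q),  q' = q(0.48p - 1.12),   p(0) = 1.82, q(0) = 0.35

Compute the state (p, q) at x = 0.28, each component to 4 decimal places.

Heun on (p,q): k1 = f(x_n, state_n); k2 = f(x_n + h, state_n + h·k1); state_{n+1} = state_n + (h/2)·(k1 + k2).
0.000000: (1.820000, 0.350000)
  k1 = (1.139320, -0.086240)
  predictor → (1.979505, 0.337926)
  k2 = (1.273586, -0.057393)
  → (1.988903, 0.339946)
0.140000: (1.988903, 0.339946)
  k1 = (1.273849, -0.056202)
  predictor → (2.167242, 0.332077)
  k2 = (1.412627, -0.026474)
  → (2.176957, 0.334158)
(p(0.28), q(0.28)) ≈ (2.1770, 0.3342)

2.1770, 0.3342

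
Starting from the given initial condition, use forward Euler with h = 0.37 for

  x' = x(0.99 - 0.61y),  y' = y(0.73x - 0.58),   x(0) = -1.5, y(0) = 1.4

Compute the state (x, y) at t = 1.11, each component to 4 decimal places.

Euler on (x,y): x_{n+1} = x_n + h·x', y_{n+1} = y_n + h·y'.
0.000000: (-1.500000, 1.400000); f=(-0.204000, -2.345000) → (-1.575480, 0.532350)
0.370000: (-1.575480, 0.532350); f=(-1.048114, -0.921019) → (-1.963282, 0.191573)
0.740000: (-1.963282, 0.191573); f=(-1.714221, -0.385674) → (-2.597544, 0.048874)
(x(1.11), y(1.11)) ≈ (-2.5975, 0.0489)

-2.5975, 0.0489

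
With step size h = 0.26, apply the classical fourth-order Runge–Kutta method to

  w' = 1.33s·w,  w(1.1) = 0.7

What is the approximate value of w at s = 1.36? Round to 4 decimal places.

RK4: k1 = f(s_n, w_n); k2 = f(s_n + h/2, w_n + (h/2)·k1); k3 = f(s_n + h/2, w_n + (h/2)·k2); k4 = f(s_n + h, w_n + h·k3); w_{n+1} = w_n + (h/6)·(k1 + 2k2 + 2k3 + k4).
s=1.100000, w=0.700000:
  k1 = f(1.100000, 0.700000) = 1.024100
  k2 = f(1.230000, 0.833133) = 1.362922
  k3 = f(1.230000, 0.877180) = 1.434979
  k4 = f(1.360000, 1.073094) = 1.941013
  w ← 0.700000 + (0.26/6)·(k1 + 2k2 + 2k3 + k4) = 1.070973
w(1.36) ≈ 1.0710

1.0710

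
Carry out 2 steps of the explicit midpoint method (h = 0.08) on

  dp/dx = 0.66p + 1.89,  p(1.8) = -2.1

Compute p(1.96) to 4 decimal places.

-2.0150

Midpoint: k1 = f(x_n, p_n); k2 = f(x_n + h/2, p_n + (h/2)·k1); p_{n+1} = p_n + h·k2.
x=1.800000, p=-2.100000:
  k1 = f(1.800000, -2.100000) = 0.504000
  k2 = f(1.840000, -2.079840) = 0.517306
  p ← -2.100000 + 0.08·0.517306 = -2.058616
x=1.880000, p=-2.058616:
  k1 = f(1.880000, -2.058616) = 0.531314
  k2 = f(1.920000, -2.037363) = 0.545340
  p ← -2.058616 + 0.08·0.545340 = -2.014988
p(1.96) ≈ -2.0150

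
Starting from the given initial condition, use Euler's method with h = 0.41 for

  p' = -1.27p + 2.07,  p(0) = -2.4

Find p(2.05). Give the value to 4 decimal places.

1.5280

Euler: p_{n+1} = p_n + h·f(x_n, p_n).
x=0.000000, p=-2.400000: f=5.118000 → p ← -2.400000 + 0.41·5.118000 = -0.301620
x=0.410000, p=-0.301620: f=2.453057 → p ← -0.301620 + 0.41·2.453057 = 0.704134
x=0.820000, p=0.704134: f=1.175750 → p ← 0.704134 + 0.41·1.175750 = 1.186191
x=1.230000, p=1.186191: f=0.563537 → p ← 1.186191 + 0.41·0.563537 = 1.417241
x=1.640000, p=1.417241: f=0.270103 → p ← 1.417241 + 0.41·0.270103 = 1.527984
p(2.05) ≈ 1.5280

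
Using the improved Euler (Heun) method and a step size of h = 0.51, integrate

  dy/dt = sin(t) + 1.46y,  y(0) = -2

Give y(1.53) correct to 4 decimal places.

Heun: k1 = f(t_n, y_n); k2 = f(t_n + h, y_n + h·k1); y_{n+1} = y_n + (h/2)·(k1 + k2).
t=0.000000, y=-2.000000:
  k1 = f(0.000000, -2.000000) = -2.920000
  k2 = f(0.510000, -3.489200) = -4.606055
  y ← -2.000000 + (0.51/2)·(-2.920000 + (-4.606055)) = -3.919144
t=0.510000, y=-3.919144:
  k1 = f(0.510000, -3.919144) = -5.233773
  k2 = f(1.020000, -6.588368) = -8.766909
  y ← -3.919144 + (0.51/2)·(-5.233773 + (-8.766909)) = -7.489318
t=1.020000, y=-7.489318:
  k1 = f(1.020000, -7.489318) = -10.082296
  k2 = f(1.530000, -12.631289) = -17.442514
  y ← -7.489318 + (0.51/2)·(-10.082296 + (-17.442514)) = -14.508145
y(1.53) ≈ -14.5081

-14.5081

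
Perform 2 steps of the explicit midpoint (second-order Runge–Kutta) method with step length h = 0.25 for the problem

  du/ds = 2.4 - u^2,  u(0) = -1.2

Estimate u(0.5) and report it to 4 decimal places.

Midpoint: k1 = f(s_n, u_n); k2 = f(s_n + h/2, u_n + (h/2)·k1); u_{n+1} = u_n + h·k2.
s=0.000000, u=-1.200000:
  k1 = f(0.000000, -1.200000) = 0.960000
  k2 = f(0.125000, -1.080000) = 1.233600
  u ← -1.200000 + 0.25·1.233600 = -0.891600
s=0.250000, u=-0.891600:
  k1 = f(0.250000, -0.891600) = 1.605049
  k2 = f(0.375000, -0.690969) = 1.922562
  u ← -0.891600 + 0.25·1.922562 = -0.410959
u(0.5) ≈ -0.4110

-0.4110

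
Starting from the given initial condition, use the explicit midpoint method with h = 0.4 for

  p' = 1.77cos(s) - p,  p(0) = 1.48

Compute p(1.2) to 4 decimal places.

Midpoint: k1 = f(s_n, p_n); k2 = f(s_n + h/2, p_n + (h/2)·k1); p_{n+1} = p_n + h·k2.
s=0.000000, p=1.480000:
  k1 = f(0.000000, 1.480000) = 0.290000
  k2 = f(0.200000, 1.538000) = 0.196718
  p ← 1.480000 + 0.4·0.196718 = 1.558687
s=0.400000, p=1.558687:
  k1 = f(0.400000, 1.558687) = 0.071591
  k2 = f(0.600000, 1.573005) = -0.112161
  p ← 1.558687 + 0.4·(-0.112161) = 1.513823
s=0.800000, p=1.513823:
  k1 = f(0.800000, 1.513823) = -0.280652
  k2 = f(1.000000, 1.457692) = -0.501357
  p ← 1.513823 + 0.4·(-0.501357) = 1.313280
p(1.2) ≈ 1.3133

1.3133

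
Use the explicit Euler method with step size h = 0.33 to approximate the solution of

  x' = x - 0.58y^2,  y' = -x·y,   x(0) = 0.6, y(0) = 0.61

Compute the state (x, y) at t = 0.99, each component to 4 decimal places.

Euler on (x,y): x_{n+1} = x_n + h·x', y_{n+1} = y_n + h·y'.
0.000000: (0.600000, 0.610000); f=(0.384182, -0.366000) → (0.726780, 0.489220)
0.330000: (0.726780, 0.489220); f=(0.587965, -0.355555) → (0.920809, 0.371887)
0.660000: (0.920809, 0.371887); f=(0.840595, -0.342436) → (1.198205, 0.258883)
(x(0.99), y(0.99)) ≈ (1.1982, 0.2589)

1.1982, 0.2589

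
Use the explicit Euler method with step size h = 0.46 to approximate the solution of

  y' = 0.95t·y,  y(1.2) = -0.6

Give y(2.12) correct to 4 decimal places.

-1.5781

Euler: y_{n+1} = y_n + h·f(t_n, y_n).
t=1.200000, y=-0.600000: f=-0.684000 → y ← -0.600000 + 0.46·(-0.684000) = -0.914640
t=1.660000, y=-0.914640: f=-1.442387 → y ← -0.914640 + 0.46·(-1.442387) = -1.578138
y(2.12) ≈ -1.5781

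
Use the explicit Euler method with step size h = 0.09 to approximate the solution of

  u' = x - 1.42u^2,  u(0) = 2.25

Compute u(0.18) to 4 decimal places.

Euler: u_{n+1} = u_n + h·f(x_n, u_n).
x=0.000000, u=2.250000: f=-7.188750 → u ← 2.250000 + 0.09·(-7.188750) = 1.603013
x=0.090000, u=1.603013: f=-3.558902 → u ← 1.603013 + 0.09·(-3.558902) = 1.282711
u(0.18) ≈ 1.2827

1.2827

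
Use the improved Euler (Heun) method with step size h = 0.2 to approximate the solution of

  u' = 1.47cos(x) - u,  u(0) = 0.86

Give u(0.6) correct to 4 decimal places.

1.0853

Heun: k1 = f(x_n, u_n); k2 = f(x_n + h, u_n + h·k1); u_{n+1} = u_n + (h/2)·(k1 + k2).
x=0.000000, u=0.860000:
  k1 = f(0.000000, 0.860000) = 0.610000
  k2 = f(0.200000, 0.982000) = 0.458698
  u ← 0.860000 + (0.2/2)·(0.610000 + 0.458698) = 0.966870
x=0.200000, u=0.966870:
  k1 = f(0.200000, 0.966870) = 0.473828
  k2 = f(0.400000, 1.061635) = 0.292324
  u ← 0.966870 + (0.2/2)·(0.473828 + 0.292324) = 1.043485
x=0.400000, u=1.043485:
  k1 = f(0.400000, 1.043485) = 0.310475
  k2 = f(0.600000, 1.105580) = 0.107663
  u ← 1.043485 + (0.2/2)·(0.310475 + 0.107663) = 1.085299
u(0.6) ≈ 1.0853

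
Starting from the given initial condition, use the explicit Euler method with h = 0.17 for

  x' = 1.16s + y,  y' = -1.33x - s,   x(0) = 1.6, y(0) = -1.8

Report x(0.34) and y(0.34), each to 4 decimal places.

0.9600, -2.4832

Euler on (x,y): x_{n+1} = x_n + h·x', y_{n+1} = y_n + h·y'.
0.000000: (1.600000, -1.800000); f=(-1.800000, -2.128000) → (1.294000, -2.161760)
0.170000: (1.294000, -2.161760); f=(-1.964560, -1.891020) → (0.960025, -2.483233)
(x(0.34), y(0.34)) ≈ (0.9600, -2.4832)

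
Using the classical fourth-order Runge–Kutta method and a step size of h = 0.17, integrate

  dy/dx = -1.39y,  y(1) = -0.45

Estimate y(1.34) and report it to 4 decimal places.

RK4: k1 = f(x_n, y_n); k2 = f(x_n + h/2, y_n + (h/2)·k1); k3 = f(x_n + h/2, y_n + (h/2)·k2); k4 = f(x_n + h, y_n + h·k3); y_{n+1} = y_n + (h/6)·(k1 + 2k2 + 2k3 + k4).
x=1.000000, y=-0.450000:
  k1 = f(1.000000, -0.450000) = 0.625500
  k2 = f(1.085000, -0.396833) = 0.551597
  k3 = f(1.085000, -0.403114) = 0.560329
  k4 = f(1.170000, -0.354744) = 0.493094
  y ← -0.450000 + (0.17/6)·(k1 + 2k2 + 2k3 + k4) = -0.355297
x=1.170000, y=-0.355297:
  k1 = f(1.170000, -0.355297) = 0.493863
  k2 = f(1.255000, -0.313319) = 0.435513
  k3 = f(1.255000, -0.318279) = 0.442407
  k4 = f(1.340000, -0.280088) = 0.389322
  y ← -0.355297 + (0.17/6)·(k1 + 2k2 + 2k3 + k4) = -0.280525
y(1.34) ≈ -0.2805

-0.2805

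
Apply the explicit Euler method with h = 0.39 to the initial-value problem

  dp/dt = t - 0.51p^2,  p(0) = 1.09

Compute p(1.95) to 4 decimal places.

Euler: p_{n+1} = p_n + h·f(t_n, p_n).
t=0.000000, p=1.090000: f=-0.605931 → p ← 1.090000 + 0.39·(-0.605931) = 0.853687
t=0.390000, p=0.853687: f=0.018322 → p ← 0.853687 + 0.39·0.018322 = 0.860832
t=0.780000, p=0.860832: f=0.402074 → p ← 0.860832 + 0.39·0.402074 = 1.017641
t=1.170000, p=1.017641: f=0.641847 → p ← 1.017641 + 0.39·0.641847 = 1.267962
t=1.560000, p=1.267962: f=0.740060 → p ← 1.267962 + 0.39·0.740060 = 1.556585
p(1.95) ≈ 1.5566

1.5566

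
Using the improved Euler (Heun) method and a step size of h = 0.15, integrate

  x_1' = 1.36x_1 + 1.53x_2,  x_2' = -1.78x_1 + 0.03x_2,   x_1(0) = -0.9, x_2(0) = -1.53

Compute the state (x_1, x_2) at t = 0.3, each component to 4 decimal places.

-2.0568, -0.7615

Heun on (x_1,x_2): k1 = f(t_n, state_n); k2 = f(t_n + h, state_n + h·k1); state_{n+1} = state_n + (h/2)·(k1 + k2).
0.000000: (-0.900000, -1.530000)
  k1 = (-3.564900, 1.556100)
  predictor → (-1.434735, -1.296585)
  k2 = (-3.935015, 2.514931)
  → (-1.462494, -1.224673)
0.150000: (-1.462494, -1.224673)
  k1 = (-3.862741, 2.566498)
  predictor → (-2.041905, -0.839698)
  k2 = (-4.061728, 3.609399)
  → (-2.056829, -0.761480)
(x_1(0.3), x_2(0.3)) ≈ (-2.0568, -0.7615)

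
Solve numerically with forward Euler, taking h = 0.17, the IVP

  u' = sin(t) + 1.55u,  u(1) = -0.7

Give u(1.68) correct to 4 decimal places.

-0.8668

Euler: u_{n+1} = u_n + h·f(t_n, u_n).
t=1.000000, u=-0.700000: f=-0.243529 → u ← -0.700000 + 0.17·(-0.243529) = -0.741400
t=1.170000, u=-0.741400: f=-0.228419 → u ← -0.741400 + 0.17·(-0.228419) = -0.780231
t=1.340000, u=-0.780231: f=-0.235874 → u ← -0.780231 + 0.17·(-0.235874) = -0.820330
t=1.510000, u=-0.820330: f=-0.273359 → u ← -0.820330 + 0.17·(-0.273359) = -0.866801
u(1.68) ≈ -0.8668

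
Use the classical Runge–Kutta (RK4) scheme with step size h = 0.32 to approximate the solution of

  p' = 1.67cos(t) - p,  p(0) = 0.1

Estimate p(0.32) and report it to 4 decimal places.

RK4: k1 = f(t_n, p_n); k2 = f(t_n + h/2, p_n + (h/2)·k1); k3 = f(t_n + h/2, p_n + (h/2)·k2); k4 = f(t_n + h, p_n + h·k3); p_{n+1} = p_n + (h/6)·(k1 + 2k2 + 2k3 + k4).
t=0.000000, p=0.100000:
  k1 = f(0.000000, 0.100000) = 1.570000
  k2 = f(0.160000, 0.351200) = 1.297470
  k3 = f(0.160000, 0.307595) = 1.341074
  k4 = f(0.320000, 0.529144) = 1.056079
  p ← 0.100000 + (0.32/6)·(k1 + 2k2 + 2k3 + k4) = 0.521502
p(0.32) ≈ 0.5215

0.5215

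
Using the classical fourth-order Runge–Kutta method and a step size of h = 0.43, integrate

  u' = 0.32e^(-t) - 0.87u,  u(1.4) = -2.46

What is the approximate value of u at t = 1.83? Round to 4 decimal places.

-1.6697

RK4: k1 = f(t_n, u_n); k2 = f(t_n + h/2, u_n + (h/2)·k1); k3 = f(t_n + h/2, u_n + (h/2)·k2); k4 = f(t_n + h, u_n + h·k3); u_{n+1} = u_n + (h/6)·(k1 + 2k2 + 2k3 + k4).
t=1.400000, u=-2.460000:
  k1 = f(1.400000, -2.460000) = 2.219111
  k2 = f(1.615000, -1.982891) = 1.788760
  k3 = f(1.615000, -2.075417) = 1.869257
  k4 = f(1.830000, -1.656219) = 1.492243
  u ← -2.460000 + (0.43/6)·(k1 + 2k2 + 2k3 + k4) = -1.669704
u(1.83) ≈ -1.6697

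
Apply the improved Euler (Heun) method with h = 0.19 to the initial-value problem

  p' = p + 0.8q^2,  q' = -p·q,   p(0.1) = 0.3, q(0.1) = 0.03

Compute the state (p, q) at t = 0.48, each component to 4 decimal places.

Heun on (p,q): k1 = f(t_n, state_n); k2 = f(t_n + h, state_n + h·k1); state_{n+1} = state_n + (h/2)·(k1 + k2).
0.100000: (0.300000, 0.030000)
  k1 = (0.300720, -0.009000)
  predictor → (0.357137, 0.028290)
  k2 = (0.357777, -0.010103)
  → (0.362557, 0.028185)
0.290000: (0.362557, 0.028185)
  k1 = (0.363193, -0.010219)
  predictor → (0.431564, 0.026244)
  k2 = (0.432115, -0.011326)
  → (0.438111, 0.026138)
(p(0.48), q(0.48)) ≈ (0.4381, 0.0261)

0.4381, 0.0261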